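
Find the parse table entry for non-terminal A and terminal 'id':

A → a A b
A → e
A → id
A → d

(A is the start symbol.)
To find M[A, 'id'], we find productions for A where 'id' is in the predict set (PREDICT(N → α) = (FIRST(α) \ {ε}) ∪ (FOLLOW(N) if α ⇒* ε)).

A → a A b: PREDICT = { 'a' }
A → e: PREDICT = { 'e' }
A → id: PREDICT = { 'id' }
  'id' is in predict set, so this production goes in M[A, 'id']
A → d: PREDICT = { 'd' }

M[A, 'id'] = A → id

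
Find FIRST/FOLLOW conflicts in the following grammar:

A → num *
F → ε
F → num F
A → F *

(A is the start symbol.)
Nullable non-terminals: F.

F: nullable alternative(s) F → ε; FOLLOW(F) = { '*' }
  F → ε: FIRST \ {ε} = { } — this is the only nullable alternative, skip
  F → num F: FIRST \ {ε} = { 'num' } — disjoint from FOLLOW(F)

A has no nullable alternative, so no FIRST/FOLLOW check is needed there.

No FIRST/FOLLOW conflicts found.

Answer: No FIRST/FOLLOW conflicts.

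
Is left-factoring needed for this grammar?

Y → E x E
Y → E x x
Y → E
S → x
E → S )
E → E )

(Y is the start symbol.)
Yes, Y has productions with common prefix 'E'

Left-factoring is needed when two productions for the same non-terminal
share a common prefix on the right-hand side.

Productions for Y:
  Y → E x E
  Y → E x x
  Y → E
Productions for E:
  E → S )
  E → E )

Found common prefix 'E' in productions for Y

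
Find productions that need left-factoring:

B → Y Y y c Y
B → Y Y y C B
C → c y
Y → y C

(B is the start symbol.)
Yes, B has productions with common prefix 'Y Y y'

Left-factoring is needed when two productions for the same non-terminal
share a common prefix on the right-hand side.

Productions for B:
  B → Y Y y c Y
  B → Y Y y C B

Found common prefix 'Y Y y' in productions for B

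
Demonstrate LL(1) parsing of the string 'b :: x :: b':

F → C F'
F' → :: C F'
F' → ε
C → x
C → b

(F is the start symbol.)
Stack is shown with the top on the left.

Stack      Input          Action
--------------------------------
F $        b :: x :: b $  output F → C F'
C F' $     b :: x :: b $  output C → b
b F' $     b :: x :: b $  match 'b'
F' $       :: x :: b $    output F' → :: C F'
:: C F' $  :: x :: b $    match '::'
C F' $     x :: b $       output C → x
x F' $     x :: b $       match 'x'
F' $       :: b $         output F' → :: C F'
:: C F' $  :: b $         match '::'
C F' $     b $            output C → b
b F' $     b $            match 'b'
F' $       $              output F' → ε
$          $              accept

The string is accepted.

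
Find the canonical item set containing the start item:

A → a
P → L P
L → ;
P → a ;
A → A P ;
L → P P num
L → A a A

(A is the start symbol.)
{ [A → . A P ;], [A → . a], [A' → . A] }

First, augment the grammar with A' → A
I₀ = CLOSURE({ [A' → . A] }):
  [A' → . A] has the dot before A: add [A → . a], [A → . A P ;]
No further items can be added.

I₀ = { [A → . A P ;], [A → . a], [A' → . A] }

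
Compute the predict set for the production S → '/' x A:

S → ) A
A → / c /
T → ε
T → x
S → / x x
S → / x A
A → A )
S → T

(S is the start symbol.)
{ '/' }

PREDICT(S → '/' x A) = (FIRST(RHS) \ {ε}) ∪ (FOLLOW(S) if ε ∈ FIRST(RHS), i.e. RHS ⇒* ε)
FIRST('/' x A) = { '/' }
ε ∉ FIRST('/' x A), so FOLLOW(S) is not added.
PREDICT(S → '/' x A) = { '/' }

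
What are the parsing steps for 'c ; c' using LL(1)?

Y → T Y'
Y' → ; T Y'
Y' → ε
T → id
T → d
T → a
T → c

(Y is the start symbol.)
Stack is shown with the top on the left.

Stack     Input    Action
-------------------------
Y $       c ; c $  output Y → T Y'
T Y' $    c ; c $  output T → c
c Y' $    c ; c $  match 'c'
Y' $      ; c $    output Y' → ; T Y'
; T Y' $  ; c $    match ';'
T Y' $    c $      output T → c
c Y' $    c $      match 'c'
Y' $      $        output Y' → ε
$         $        accept

The string is accepted.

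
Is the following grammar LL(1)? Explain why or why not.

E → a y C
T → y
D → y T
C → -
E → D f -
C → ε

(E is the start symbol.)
Relevant sets:
  FIRST(D) = { 'y' }
  FOLLOW(C) = { $ }

For E:
  PREDICT(E → a y C) = { 'a' }
  PREDICT(E → D f '-') = { 'y' }
For C:
  PREDICT(C → '-') = { '-' }
  PREDICT(C → ε) = { $ }
T, D have a single production, so nothing to check there.

All predict sets are disjoint. The grammar IS LL(1).

Answer: Yes, the grammar is LL(1).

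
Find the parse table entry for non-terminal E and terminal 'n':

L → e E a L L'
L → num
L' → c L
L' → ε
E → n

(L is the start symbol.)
To find M[E, 'n'], we find productions for E where 'n' is in the predict set (PREDICT(N → α) = (FIRST(α) \ {ε}) ∪ (FOLLOW(N) if α ⇒* ε)).

E → n: PREDICT = { 'n' }
  'n' is in predict set, so this production goes in M[E, 'n']

M[E, 'n'] = E → n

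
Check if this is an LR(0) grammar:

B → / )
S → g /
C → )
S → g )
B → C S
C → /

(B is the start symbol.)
A grammar is LR(0) if no state in the canonical LR(0) collection has:
  - both a shift item (dot before a terminal) and a complete item (shift-reduce conflict), or
  - two or more complete items (reduce-reduce conflict; the accept item [B' → B .] counts as a complete item here).

Augment with B' → B and build the canonical LR(0) collection (I0 = CLOSURE({[B' → . B]}), then GOTO on every symbol after a dot until no new states appear). It has 10 states:
  I0: { [B → . / )], [B → . C S], [B' → . B], [C → . )], [C → . /] }  — shift
  I1: { [C → ) .] }  — reduce
  I2: { [B → / . )], [C → / .] }  — shift, reduce
  I3: { [B' → B .] }  — accept
  I4: { [B → C . S], [S → . g )], [S → . g /] }  — shift
  I5: { [B → C S .] }  — reduce
  I6: { [S → g . )], [S → g . /] }  — shift
  I7: { [S → g ) .] }  — reduce
  I8: { [S → g / .] }  — reduce
  I9: { [B → / ) .] }  — reduce

Conflict in state I2:
  Shift-reduce conflict between [C → / .] and [B → / . )]
So the grammar is NOT LR(0).

Answer: No. Shift-reduce conflict between [C → / .] and [B → / . )]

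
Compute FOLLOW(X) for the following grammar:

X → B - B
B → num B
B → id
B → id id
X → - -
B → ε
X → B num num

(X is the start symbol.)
{ $ }

To compute FOLLOW(X), find every occurrence of X on a right-hand side N → α X β: add FIRST(β) \ {ε}, and if β is empty or nullable also add FOLLOW(N). Iterate to a fixed point.

X is the start symbol, so $ ∈ FOLLOW(X).
X does not occur on any right-hand side.

Taking the union: FOLLOW(X) = { $ }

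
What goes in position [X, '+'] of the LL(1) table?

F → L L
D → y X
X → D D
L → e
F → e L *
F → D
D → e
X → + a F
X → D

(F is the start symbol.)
To find M[X, '+'], we find productions for X where '+' is in the predict set (PREDICT(N → α) = (FIRST(α) \ {ε}) ∪ (FOLLOW(N) if α ⇒* ε)).

Relevant sets:
  FIRST(D) = { 'e', 'y' }

X → D D: PREDICT = { 'e', 'y' }
X → + a F: PREDICT = { '+' }
  '+' is in predict set, so this production goes in M[X, '+']
X → D: PREDICT = { 'e', 'y' }

M[X, '+'] = X → + a F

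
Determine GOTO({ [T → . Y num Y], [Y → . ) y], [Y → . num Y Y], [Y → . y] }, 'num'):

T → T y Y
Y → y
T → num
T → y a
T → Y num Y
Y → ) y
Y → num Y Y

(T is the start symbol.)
{ [Y → . ) y], [Y → . num Y Y], [Y → . y], [Y → num . Y Y] }

GOTO(I, 'num') = CLOSURE({ [A → αX.β] : [A → α.Xβ] ∈ I, X = 'num' })

Items with dot before 'num', with the dot advanced:
  [Y → . num Y Y] → [Y → num . Y Y]
Closure of the advanced items:
  [Y → num . Y Y] has the dot before Y: add [Y → . y], [Y → . ) y], [Y → . num Y Y]

GOTO = { [Y → . ) y], [Y → . num Y Y], [Y → . y], [Y → num . Y Y] }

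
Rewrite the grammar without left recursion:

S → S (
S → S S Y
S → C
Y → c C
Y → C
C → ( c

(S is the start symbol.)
S → C S'
S' → ( S'
S' → S Y S'
S' → ε
Y → c C
Y → C
C → ( c

S is directly left-recursive. The standard transformation for
  A → A α₁ | ... | A α_m | β₁ | ... | β_n
is
  A  → β₁ A' | ... | β_n A'
  A' → α₁ A' | ... | α_m A' | ε

S → C becomes S → C S'
S → S ( becomes S' → ( S'
S → S S Y becomes S' → S Y S'
Add S' → ε

Productions for other non-terminals are unchanged:
  Y → c C
  Y → C
  C → ( c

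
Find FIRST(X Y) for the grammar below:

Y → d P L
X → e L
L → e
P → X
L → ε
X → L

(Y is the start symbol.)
{ 'd', 'e' }

FIRST sets of the non-terminals involved (from the grammar, by fixed-point iteration):
  FIRST(X) = { 'e', ε }
  FIRST(Y) = { 'd' }

To compute FIRST(X Y), process the symbols left to right:
Symbol X is a non-terminal. Add FIRST(X) \ {ε} = { 'e' }
X is nullable (ε ∈ FIRST(X)), continue to the next symbol.
Symbol Y is a non-terminal. Add FIRST(Y) \ {ε} = { 'd' }
Y is not nullable (ε ∉ FIRST(Y)), so stop here.
FIRST(X Y) = { 'd', 'e' }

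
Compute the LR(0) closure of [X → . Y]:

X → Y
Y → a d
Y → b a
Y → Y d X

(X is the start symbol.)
{ [X → . Y], [Y → . Y d X], [Y → . a d], [Y → . b a] }

To compute CLOSURE, for each item [A → α.Bβ] where B is a non-terminal, add [B → .γ] for all productions B → γ; repeat for the newly added items until nothing changes.

Start with: [X → . Y]
  [X → . Y] has the dot before Y: add [Y → . a d], [Y → . b a], [Y → . Y d X]
No further items can be added.

CLOSURE = { [X → . Y], [Y → . Y d X], [Y → . a d], [Y → . b a] }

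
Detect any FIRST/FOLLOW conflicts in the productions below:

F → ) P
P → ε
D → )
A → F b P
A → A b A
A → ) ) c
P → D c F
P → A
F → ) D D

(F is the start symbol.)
A FIRST/FOLLOW conflict occurs when a non-terminal N has a nullable alternative N → β (β ⇒* ε) and another alternative N → α with FIRST(α) ∩ FOLLOW(N) ≠ ∅: on such a lookahead the parser cannot decide between expanding α and letting N vanish via β.

Nullable non-terminals: P.
FIRST sets used below: FIRST(D) = { ')' }, FIRST(A) = { ')' }

P: nullable alternative(s) P → ε; FOLLOW(P) = { $, 'b' }
  P → ε: FIRST \ {ε} = { } — this is the only nullable alternative, skip
  P → D c F: FIRST \ {ε} = { ')' } — disjoint from FOLLOW(P)
  P → A: FIRST \ {ε} = { ')' } — disjoint from FOLLOW(P)

A, D, F have no nullable alternative, so no FIRST/FOLLOW check is needed there.

No FIRST/FOLLOW conflicts found.

Answer: No FIRST/FOLLOW conflicts.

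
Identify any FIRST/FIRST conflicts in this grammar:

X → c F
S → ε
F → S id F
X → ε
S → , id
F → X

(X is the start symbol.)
No FIRST/FIRST conflicts.

A FIRST/FIRST conflict occurs when two productions N → α and N → β for the same non-terminal have FIRST(α) ∩ FIRST(β) ≠ ∅ (with ε ∈ FIRST of a nullable right-hand side, so two nullable alternatives also conflict).

FIRST sets of the non-terminals at (or reachable through a nullable prefix from) the front of some alternative:
  FIRST(S) = { ',', ε }
  FIRST(X) = { 'c', ε }

Productions for X:
  X → c F: FIRST = { 'c' }
  X → ε: FIRST = { ε }
Productions for S:
  S → ε: FIRST = { ε }
  S → , id: FIRST = { ',' }
Productions for F:
  F → S id F: FIRST = { ',', 'id' }
  F → X: FIRST = { 'c', ε }

All alternatives of each non-terminal have pairwise disjoint FIRST sets.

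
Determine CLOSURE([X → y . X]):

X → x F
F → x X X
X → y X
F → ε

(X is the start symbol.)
{ [X → . x F], [X → . y X], [X → y . X] }

To compute CLOSURE, for each item [A → α.Bβ] where B is a non-terminal, add [B → .γ] for all productions B → γ; repeat for the newly added items until nothing changes.

Start with: [X → y . X]
  [X → y . X] has the dot before X: add [X → . x F], [X → . y X]
No further items can be added.

CLOSURE = { [X → . x F], [X → . y X], [X → y . X] }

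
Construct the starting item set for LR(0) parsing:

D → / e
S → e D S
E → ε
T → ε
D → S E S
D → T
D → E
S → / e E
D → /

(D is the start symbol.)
{ [D → . / e], [D → . /], [D → . E], [D → . S E S], [D → . T], [D' → . D], [E → .], [S → . / e E], [S → . e D S], [T → .] }

First, augment the grammar with D' → D
I₀ = CLOSURE({ [D' → . D] }):
  [D' → . D] has the dot before D: add [D → . / e], [D → . S E S], [D → . T], [D → . E], [D → . /]
  [D → . S E S] has the dot before S: add [S → . e D S], [S → . / e E]
  [D → . T] has the dot before T: add [T → .]
  [D → . E] has the dot before E: add [E → .]
No further items can be added.

I₀ = { [D → . / e], [D → . /], [D → . E], [D → . S E S], [D → . T], [D' → . D], [E → .], [S → . / e E], [S → . e D S], [T → .] }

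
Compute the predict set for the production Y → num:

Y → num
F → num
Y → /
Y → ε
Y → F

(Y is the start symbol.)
PREDICT(Y → num) = (FIRST(RHS) \ {ε}) ∪ (FOLLOW(Y) if ε ∈ FIRST(RHS), i.e. RHS ⇒* ε)
FIRST(num) = { 'num' }
ε ∉ FIRST(num), so FOLLOW(Y) is not added.
PREDICT(Y → num) = { 'num' }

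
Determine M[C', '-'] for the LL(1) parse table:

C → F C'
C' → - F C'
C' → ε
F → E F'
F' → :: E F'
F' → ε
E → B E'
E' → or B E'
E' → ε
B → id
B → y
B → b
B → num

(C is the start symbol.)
To find M[C', '-'], we find productions for C' where '-' is in the predict set (PREDICT(N → α) = (FIRST(α) \ {ε}) ∪ (FOLLOW(N) if α ⇒* ε)).

Relevant sets:
  FOLLOW(C') = { $ }

C' → - F C': PREDICT = { '-' }
  '-' is in predict set, so this production goes in M[C', '-']
C' → ε: PREDICT = { $ }

M[C', '-'] = C' → - F C'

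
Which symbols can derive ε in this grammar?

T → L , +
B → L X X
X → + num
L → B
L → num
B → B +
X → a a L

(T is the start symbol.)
A non-terminal is nullable if it can derive ε (the empty string): either it has an ε-production, or it has a production whose right-hand side consists entirely of nullable non-terminals.

There are no ε-productions, so no non-terminal can derive ε.
No non-terminals are nullable.

Answer: None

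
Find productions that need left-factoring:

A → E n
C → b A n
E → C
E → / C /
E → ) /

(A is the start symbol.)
Left-factoring is needed when two productions for the same non-terminal
share a common prefix on the right-hand side.

Productions for E:
  E → C
  E → / C /
  E → ) /

No common prefixes found.

Answer: No, left-factoring is not needed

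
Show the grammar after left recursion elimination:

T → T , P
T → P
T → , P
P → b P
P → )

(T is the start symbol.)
T is directly left-recursive. The standard transformation for
  A → A α₁ | ... | A α_m | β₁ | ... | β_n
is
  A  → β₁ A' | ... | β_n A'
  A' → α₁ A' | ... | α_m A' | ε

T → P becomes T → P T'
T → , P becomes T → , P T'
T → T , P becomes T' → , P T'
Add T' → ε

Productions for other non-terminals are unchanged:
  P → b P
  P → )

Resulting grammar:
T → P T'
T → , P T'
T' → , P T'
T' → ε
P → b P
P → )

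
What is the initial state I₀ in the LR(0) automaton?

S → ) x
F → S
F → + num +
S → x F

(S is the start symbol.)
First, augment the grammar with S' → S
I₀ = CLOSURE({ [S' → . S] }):
  [S' → . S] has the dot before S: add [S → . ) x], [S → . x F]
No further items can be added.

I₀ = { [S → . ) x], [S → . x F], [S' → . S] }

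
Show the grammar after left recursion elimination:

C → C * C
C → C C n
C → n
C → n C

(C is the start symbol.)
C is directly left-recursive. The standard transformation for
  A → A α₁ | ... | A α_m | β₁ | ... | β_n
is
  A  → β₁ A' | ... | β_n A'
  A' → α₁ A' | ... | α_m A' | ε

C → n becomes C → n C'
C → n C becomes C → n C C'
C → C * C becomes C' → * C C'
C → C C n becomes C' → C n C'
Add C' → ε

Resulting grammar:
C → n C'
C → n C C'
C' → * C C'
C' → C n C'
C' → ε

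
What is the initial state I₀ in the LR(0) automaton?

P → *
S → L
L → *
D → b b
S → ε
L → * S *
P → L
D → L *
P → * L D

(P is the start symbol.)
{ [L → . * S *], [L → . *], [P → . * L D], [P → . *], [P → . L], [P' → . P] }

First, augment the grammar with P' → P
I₀ = CLOSURE({ [P' → . P] }):
  [P' → . P] has the dot before P: add [P → . *], [P → . L], [P → . * L D]
  [P → . L] has the dot before L: add [L → . *], [L → . * S *]
No further items can be added.

I₀ = { [L → . * S *], [L → . *], [P → . * L D], [P → . *], [P → . L], [P' → . P] }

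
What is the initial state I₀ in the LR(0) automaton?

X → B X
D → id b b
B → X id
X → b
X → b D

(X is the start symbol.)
{ [B → . X id], [X → . B X], [X → . b D], [X → . b], [X' → . X] }

First, augment the grammar with X' → X
I₀ = CLOSURE({ [X' → . X] }):
  [X' → . X] has the dot before X: add [X → . B X], [X → . b], [X → . b D]
  [X → . B X] has the dot before B: add [B → . X id]
No further items can be added.

I₀ = { [B → . X id], [X → . B X], [X → . b D], [X → . b], [X' → . X] }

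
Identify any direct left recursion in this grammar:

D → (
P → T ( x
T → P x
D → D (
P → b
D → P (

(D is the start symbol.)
Yes, D is left-recursive

Direct left recursion occurs when N → N α for some non-terminal N (the right-hand side begins with the left-hand side itself).

D → (: starts with '('
P → T ( x: starts with T
T → P x: starts with P
D → D (: LEFT RECURSIVE (starts with D)
P → b: starts with b
D → P (: starts with P

The grammar has direct left recursion on: D.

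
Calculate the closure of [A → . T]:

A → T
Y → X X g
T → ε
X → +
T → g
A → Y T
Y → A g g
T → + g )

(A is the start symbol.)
Start with: [A → . T]
  [A → . T] has the dot before T: add [T → .], [T → . g], [T → . + g )]
No further items can be added.

CLOSURE = { [A → . T], [T → . + g )], [T → . g], [T → .] }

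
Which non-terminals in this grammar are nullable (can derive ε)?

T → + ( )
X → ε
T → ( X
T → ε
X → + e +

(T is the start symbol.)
{ 'T', 'X' }

A non-terminal is nullable if it can derive ε (the empty string): either it has an ε-production, or it has a production whose right-hand side consists entirely of nullable non-terminals.

ε-productions: X → ε, T → ε
So X, T are immediately nullable.
Every non-terminal is now nullable.
Nullable = { 'T', 'X' }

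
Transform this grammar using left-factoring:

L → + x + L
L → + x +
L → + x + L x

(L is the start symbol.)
L → + x + L'
L' → L L''
L'' → ε
L'' → x
L' → ε

Left-factoring transforms A → αβ₁ | αβ₂ into A → αA' and A' → β₁ | β₂
(α is the longest common prefix among the alternatives). Repeat until
no nonterminal has two alternatives with a common prefix.

Round 1: L has alternatives sharing prefix '+ x +'. Introduce L': L → + x + L'
  Add: L' → L
  Add: L' → ε
  Add: L' → L x

Round 2: L' has alternatives sharing prefix 'L'. Introduce L'': L' → L L''
  Add: L'' → ε
  Add: L'' → x

No remaining common prefixes — done.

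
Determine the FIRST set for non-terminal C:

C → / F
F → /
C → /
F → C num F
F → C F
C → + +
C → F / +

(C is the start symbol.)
{ '+', '/' }

FIRST sets of the other non-terminals involved (by the same procedure, iterated to a fixed point):
  FIRST(F) = { '+', '/' }

From C → / F:
  - '/' is a terminal: add '/' and stop
From C → /:
  - '/' is a terminal: add '/' and stop
From C → + +:
  - '+' is a terminal: add '+' and stop
From C → F / +:
  - F is a non-terminal: add FIRST(F) \ {ε} = { '+', '/' }
    F is not nullable, so stop

Collecting: FIRST(C) = { '+', '/' }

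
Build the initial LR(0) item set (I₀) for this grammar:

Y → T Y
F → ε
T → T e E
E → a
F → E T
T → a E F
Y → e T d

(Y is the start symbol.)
{ [T → . T e E], [T → . a E F], [Y → . T Y], [Y → . e T d], [Y' → . Y] }

First, augment the grammar with Y' → Y
I₀ = CLOSURE({ [Y' → . Y] }):
  [Y' → . Y] has the dot before Y: add [Y → . T Y], [Y → . e T d]
  [Y → . T Y] has the dot before T: add [T → . T e E], [T → . a E F]
No further items can be added.

I₀ = { [T → . T e E], [T → . a E F], [Y → . T Y], [Y → . e T d], [Y' → . Y] }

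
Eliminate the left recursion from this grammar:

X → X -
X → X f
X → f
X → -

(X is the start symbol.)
X is directly left-recursive. The standard transformation for
  A → A α₁ | ... | A α_m | β₁ | ... | β_n
is
  A  → β₁ A' | ... | β_n A'
  A' → α₁ A' | ... | α_m A' | ε

X → f becomes X → f X'
X → - becomes X → - X'
X → X - becomes X' → - X'
X → X f becomes X' → f X'
Add X' → ε

Resulting grammar:
X → f X'
X → - X'
X' → - X'
X' → f X'
X' → ε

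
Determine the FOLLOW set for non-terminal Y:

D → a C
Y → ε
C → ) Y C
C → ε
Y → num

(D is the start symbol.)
In C → ) Y C: Y is followed by C, add FIRST(C) \ {ε} = { ')' }
  C is nullable, so also add FOLLOW(C)

The FOLLOW sets referred to above (computed the same way, to a fixed point):
  FOLLOW(C) = { $ }

Taking the union: FOLLOW(Y) = { $, ')' }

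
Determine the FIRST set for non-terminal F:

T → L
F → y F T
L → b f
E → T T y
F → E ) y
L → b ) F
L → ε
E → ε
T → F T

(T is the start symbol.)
{ ')', 'b', 'y' }

To compute FIRST(F), examine every production with F on the left-hand side, reading each right-hand side left to right until a non-nullable symbol is reached.

FIRST sets of the other non-terminals involved (by the same procedure, iterated to a fixed point):
  FIRST(E) = { ')', 'b', 'y', ε }

From F → y F T:
  - y is a terminal: add 'y' and stop
From F → E ) y:
  - E is a non-terminal: add FIRST(E) \ {ε} = { ')', 'b', 'y' }
    E is nullable, so continue to the next symbol
  - ')' is a terminal: add ')' and stop

Collecting: FIRST(F) = { ')', 'b', 'y' }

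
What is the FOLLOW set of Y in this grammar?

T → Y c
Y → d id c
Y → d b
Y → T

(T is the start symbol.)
In T → Y c: Y is followed by c, add FIRST(c) \ {ε} = { 'c' }

Taking the union: FOLLOW(Y) = { 'c' }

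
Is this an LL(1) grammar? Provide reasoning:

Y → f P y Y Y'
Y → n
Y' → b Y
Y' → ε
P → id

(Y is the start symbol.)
No. Predict set conflict for Y': { 'b' }

Relevant sets:
  FOLLOW(Y') = { $, 'b' }

For Y:
  PREDICT(Y → f P y Y Y') = { 'f' }
  PREDICT(Y → n) = { 'n' }
For Y':
  PREDICT(Y' → b Y) = { 'b' }
  PREDICT(Y' → ε) = { $, 'b' }
P has a single production, so nothing to check there.

Conflict found: Predict set conflict for Y': { 'b' }
The grammar is NOT LL(1).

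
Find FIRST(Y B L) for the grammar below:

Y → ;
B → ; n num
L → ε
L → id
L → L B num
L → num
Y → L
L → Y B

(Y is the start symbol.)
FIRST sets of the non-terminals involved (from the grammar, by fixed-point iteration):
  FIRST(Y) = { ';', 'id', 'num', ε }
  FIRST(B) = { ';' }

To compute FIRST(Y B L), process the symbols left to right:
Symbol Y is a non-terminal. Add FIRST(Y) \ {ε} = { ';', 'id', 'num' }
Y is nullable (ε ∈ FIRST(Y)), continue to the next symbol.
Symbol B is a non-terminal. Add FIRST(B) \ {ε} = { ';' }
B is not nullable (ε ∉ FIRST(B)), so stop here.
FIRST(Y B L) = { ';', 'id', 'num' }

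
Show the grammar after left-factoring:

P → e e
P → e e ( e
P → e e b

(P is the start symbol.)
Left-factoring transforms A → αβ₁ | αβ₂ into A → αA' and A' → β₁ | β₂
(α is the longest common prefix among the alternatives). Repeat until
no nonterminal has two alternatives with a common prefix.

Round 1: P has alternatives sharing prefix 'e e'. Introduce P': P → e e P'
  Add: P' → ε
  Add: P' → ( e
  Add: P' → b

No remaining common prefixes — done.

Resulting grammar:
P → e e P'
P' → ε
P' → ( e
P' → b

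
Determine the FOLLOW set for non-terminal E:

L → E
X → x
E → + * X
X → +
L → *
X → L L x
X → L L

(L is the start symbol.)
{ $, '*', '+', 'x' }

To compute FOLLOW(E), find every occurrence of E on a right-hand side N → α E β: add FIRST(β) \ {ε}, and if β is empty or nullable also add FOLLOW(N). Iterate to a fixed point.

In L → E: E is at the end, add FOLLOW(L)

The FOLLOW sets referred to above (computed the same way, to a fixed point):
  FOLLOW(L) = { $, '*', '+', 'x' }

Taking the union: FOLLOW(E) = { $, '*', '+', 'x' }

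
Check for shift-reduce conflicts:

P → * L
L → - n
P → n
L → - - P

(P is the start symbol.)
A shift-reduce conflict occurs when an LR(0) state has both:
  - a complete (reduce) item [A → α .] (dot at the end), and
  - a shift item [B → β . c γ] (dot before a terminal).

Augment with P' → P and build the canonical LR(0) collection (I0 = CLOSURE({[P' → . P]}), then GOTO on every symbol after a dot until no new states appear). It has 9 states:
  I0: { [P → . * L], [P → . n], [P' → . P] }  — shift
  I1: { [L → . - - P], [L → . - n], [P → * . L] }  — shift
  I2: { [P' → P .] }  — accept
  I3: { [P → n .] }  — reduce
  I4: { [L → - . - P], [L → - . n] }  — shift
  I5: { [P → * L .] }  — reduce
  I6: { [L → - - . P], [P → . * L], [P → . n] }  — shift
  I7: { [L → - n .] }  — reduce
  I8: { [L → - - P .] }  — reduce

No state contains both a complete item and a shift item.

Answer: No shift-reduce conflicts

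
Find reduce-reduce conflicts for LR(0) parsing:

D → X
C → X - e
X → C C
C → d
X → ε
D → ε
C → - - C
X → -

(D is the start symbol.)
Yes — I0: [D → .] vs [X → .]; I8: [X → .] vs [X → C C .]; I11: [C → - - C .] vs [X → .]

A reduce-reduce conflict occurs when an LR(0) state has two complete items [A → α .] and [B → β .] — both call for a reduction, and with no lookahead the parser cannot choose between them.

Augment with D' → D and build the canonical LR(0) collection (I0 = CLOSURE({[D' → . D]}), then GOTO on every symbol after a dot until no new states appear). It has 12 states:
  I0: { [C → . - - C], [C → . X - e], [C → . d], [D → . X], [D → .], [D' → . D], [X → . -], [X → . C C], [X → .] }  — shift, 2 reduces
  I1: { [C → - . - C], [X → - .] }  — shift, reduce
  I2: { [C → . - - C], [C → . X - e], [C → . d], [X → . -], [X → . C C], [X → .], [X → C . C] }  — shift, reduce
  I3: { [D' → D .] }  — accept
  I4: { [C → X . - e], [D → X .] }  — shift, reduce
  I5: { [C → d .] }  — reduce
  I6: { [C → X - . e] }  — shift
  I7: { [C → X - e .] }  — reduce
  I8: { [C → . - - C], [C → . X - e], [C → . d], [X → . -], [X → . C C], [X → .], [X → C . C], [X → C C .] }  — shift, 2 reduces
  I9: { [C → X . - e] }  — shift
  I10: { [C → - - . C], [C → . - - C], [C → . X - e], [C → . d], [X → . -], [X → . C C], [X → .] }  — shift, reduce
  I11: { [C → - - C .], [C → . - - C], [C → . X - e], [C → . d], [X → . -], [X → . C C], [X → .], [X → C . C] }  — shift, 2 reduces

I0 contains complete items [D → .], [X → .] — reduce-reduce conflict.
I8 contains complete items [X → .], [X → C C .] — reduce-reduce conflict.
I11 contains complete items [C → - - C .], [X → .] — reduce-reduce conflict.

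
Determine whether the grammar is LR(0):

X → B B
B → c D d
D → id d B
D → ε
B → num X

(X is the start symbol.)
No. Shift-reduce conflict between [D → .] and [D → . id d B]

A grammar is LR(0) if no state in the canonical LR(0) collection has:
  - both a shift item (dot before a terminal) and a complete item (shift-reduce conflict), or
  - two or more complete items (reduce-reduce conflict; the accept item [X' → X .] counts as a complete item here).

Augment with X' → X and build the canonical LR(0) collection (I0 = CLOSURE({[X' → . X]}), then GOTO on every symbol after a dot until no new states appear). It has 12 states:
  I0: { [B → . c D d], [B → . num X], [X → . B B], [X' → . X] }  — shift
  I1: { [B → . c D d], [B → . num X], [X → B . B] }  — shift
  I2: { [X' → X .] }  — accept
  I3: { [B → c . D d], [D → . id d B], [D → .] }  — shift, reduce
  I4: { [B → . c D d], [B → . num X], [B → num . X], [X → . B B] }  — shift
  I5: { [B → num X .] }  — reduce
  I6: { [B → c D . d] }  — shift
  I7: { [D → id . d B] }  — shift
  I8: { [B → . c D d], [B → . num X], [D → id d . B] }  — shift
  I9: { [D → id d B .] }  — reduce
  I10: { [B → c D d .] }  — reduce
  I11: { [X → B B .] }  — reduce

Conflict in state I3:
  Shift-reduce conflict between [D → .] and [D → . id d B]
So the grammar is NOT LR(0).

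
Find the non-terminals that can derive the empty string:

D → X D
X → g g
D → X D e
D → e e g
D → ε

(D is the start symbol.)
{ 'D' }

A non-terminal is nullable if it can derive ε (the empty string): either it has an ε-production, or it has a production whose right-hand side consists entirely of nullable non-terminals.

ε-productions: D → ε
So D is immediately nullable.
No further non-terminal can be added: every production for the remaining non-terminals contains a terminal or a non-nullable non-terminal.
Nullable = { 'D' }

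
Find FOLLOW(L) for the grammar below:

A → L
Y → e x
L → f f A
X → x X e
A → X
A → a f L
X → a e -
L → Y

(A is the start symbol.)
To compute FOLLOW(L), find every occurrence of L on a right-hand side N → α L β: add FIRST(β) \ {ε}, and if β is empty or nullable also add FOLLOW(N). Iterate to a fixed point.

In A → L: L is at the end, add FOLLOW(A)
In A → a f L: L is at the end, add FOLLOW(A)

The FOLLOW sets referred to above (computed the same way, to a fixed point):
  FOLLOW(A) = { $ }

Taking the union: FOLLOW(L) = { $ }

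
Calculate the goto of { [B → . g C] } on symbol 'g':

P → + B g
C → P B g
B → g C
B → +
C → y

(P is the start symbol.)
GOTO(I, 'g') = CLOSURE({ [A → αX.β] : [A → α.Xβ] ∈ I, X = 'g' })

Items with dot before 'g', with the dot advanced:
  [B → . g C] → [B → g . C]
Closure of the advanced items:
  [B → g . C] has the dot before C: add [C → . P B g], [C → . y]
  [C → . P B g] has the dot before P: add [P → . + B g]

GOTO = { [B → g . C], [C → . P B g], [C → . y], [P → . + B g] }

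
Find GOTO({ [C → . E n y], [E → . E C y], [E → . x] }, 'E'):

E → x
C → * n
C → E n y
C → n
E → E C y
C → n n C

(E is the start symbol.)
{ [C → . * n], [C → . E n y], [C → . n n C], [C → . n], [C → E . n y], [E → . E C y], [E → . x], [E → E . C y] }

GOTO(I, 'E') = CLOSURE({ [A → αX.β] : [A → α.Xβ] ∈ I, X = 'E' })

Items with dot before 'E', with the dot advanced:
  [C → . E n y] → [C → E . n y]
  [E → . E C y] → [E → E . C y]
Closure of the advanced items:
  [E → E . C y] has the dot before C: add [C → . * n], [C → . E n y], [C → . n], [C → . n n C]
  [C → . E n y] has the dot before E: add [E → . x], [E → . E C y]

GOTO = { [C → . * n], [C → . E n y], [C → . n n C], [C → . n], [C → E . n y], [E → . E C y], [E → . x], [E → E . C y] }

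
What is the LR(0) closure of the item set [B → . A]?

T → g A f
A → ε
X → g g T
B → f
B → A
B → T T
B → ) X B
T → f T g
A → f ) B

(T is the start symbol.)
To compute CLOSURE, for each item [A → α.Bβ] where B is a non-terminal, add [B → .γ] for all productions B → γ; repeat for the newly added items until nothing changes.

Start with: [B → . A]
  [B → . A] has the dot before A: add [A → .], [A → . f ) B]
No further items can be added.

CLOSURE = { [A → . f ) B], [A → .], [B → . A] }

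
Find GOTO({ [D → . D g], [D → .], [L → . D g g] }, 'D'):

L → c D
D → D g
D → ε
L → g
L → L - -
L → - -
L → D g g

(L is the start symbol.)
GOTO(I, 'D') = CLOSURE({ [A → αX.β] : [A → α.Xβ] ∈ I, X = 'D' })

Items with dot before 'D', with the dot advanced:
  [D → . D g] → [D → D . g]
  [L → . D g g] → [L → D . g g]
Closure adds nothing (no advanced item has the dot before a non-terminal).

GOTO = { [D → D . g], [L → D . g g] }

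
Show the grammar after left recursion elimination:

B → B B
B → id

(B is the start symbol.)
B → id B'
B' → B B'
B' → ε

B is directly left-recursive. The standard transformation for
  A → A α₁ | ... | A α_m | β₁ | ... | β_n
is
  A  → β₁ A' | ... | β_n A'
  A' → α₁ A' | ... | α_m A' | ε

B → id becomes B → id B'
B → B B becomes B' → B B'
Add B' → ε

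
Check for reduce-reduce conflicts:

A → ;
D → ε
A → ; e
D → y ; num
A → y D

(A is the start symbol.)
No reduce-reduce conflicts

A reduce-reduce conflict occurs when an LR(0) state has two complete items [A → α .] and [B → β .] — both call for a reduction, and with no lookahead the parser cannot choose between them.

Augment with A' → A and build the canonical LR(0) collection (I0 = CLOSURE({[A' → . A]}), then GOTO on every symbol after a dot until no new states appear). It has 9 states:
  I0: { [A → . ; e], [A → . ;], [A → . y D], [A' → . A] }  — shift
  I1: { [A → ; . e], [A → ; .] }  — shift, reduce
  I2: { [A' → A .] }  — accept
  I3: { [A → y . D], [D → . y ; num], [D → .] }  — shift, reduce
  I4: { [A → y D .] }  — reduce
  I5: { [D → y . ; num] }  — shift
  I6: { [D → y ; . num] }  — shift
  I7: { [D → y ; num .] }  — reduce
  I8: { [A → ; e .] }  — reduce

No state contains more than one complete item.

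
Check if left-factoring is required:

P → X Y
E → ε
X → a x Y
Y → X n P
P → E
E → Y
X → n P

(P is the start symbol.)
No, left-factoring is not needed

Left-factoring is needed when two productions for the same non-terminal
share a common prefix on the right-hand side.

Productions for P:
  P → X Y
  P → E
Productions for E:
  E → ε
  E → Y
Productions for X:
  X → a x Y
  X → n P

No common prefixes found.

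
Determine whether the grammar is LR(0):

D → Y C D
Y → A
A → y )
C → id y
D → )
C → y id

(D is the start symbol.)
Yes, the grammar is LR(0)

A grammar is LR(0) if no state in the canonical LR(0) collection has:
  - both a shift item (dot before a terminal) and a complete item (shift-reduce conflict), or
  - two or more complete items (reduce-reduce conflict; the accept item [D' → D .] counts as a complete item here).

Augment with D' → D and build the canonical LR(0) collection (I0 = CLOSURE({[D' → . D]}), then GOTO on every symbol after a dot until no new states appear). It has 13 states:
  I0: { [A → . y )], [D → . )], [D → . Y C D], [D' → . D], [Y → . A] }  — shift
  I1: { [D → ) .] }  — reduce
  I2: { [Y → A .] }  — reduce
  I3: { [D' → D .] }  — accept
  I4: { [C → . id y], [C → . y id], [D → Y . C D] }  — shift
  I5: { [A → y . )] }  — shift
  I6: { [A → y ) .] }  — reduce
  I7: { [A → . y )], [D → . )], [D → . Y C D], [D → Y C . D], [Y → . A] }  — shift
  I8: { [C → id . y] }  — shift
  I9: { [C → y . id] }  — shift
  I10: { [C → y id .] }  — reduce
  I11: { [C → id y .] }  — reduce
  I12: { [D → Y C D .] }  — reduce

Every state is either a pure shift/goto state or contains exactly one complete item and nothing to shift — no conflicts. The grammar is LR(0).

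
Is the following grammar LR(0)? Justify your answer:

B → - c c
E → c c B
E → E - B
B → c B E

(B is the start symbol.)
Augment with B' → B and build the canonical LR(0) collection (I0 = CLOSURE({[B' → . B]}), then GOTO on every symbol after a dot until no new states appear). It has 13 states:
  I0: { [B → . - c c], [B → . c B E], [B' → . B] }  — shift
  I1: { [B → - . c c] }  — shift
  I2: { [B' → B .] }  — accept
  I3: { [B → . - c c], [B → . c B E], [B → c . B E] }  — shift
  I4: { [B → c B . E], [E → . E - B], [E → . c c B] }  — shift
  I5: { [B → c B E .], [E → E . - B] }  — shift, reduce
  I6: { [E → c . c B] }  — shift
  I7: { [B → . - c c], [B → . c B E], [E → c c . B] }  — shift
  I8: { [E → c c B .] }  — reduce
  I9: { [B → . - c c], [B → . c B E], [E → E - . B] }  — shift
  I10: { [E → E - B .] }  — reduce
  I11: { [B → - c . c] }  — shift
  I12: { [B → - c c .] }  — reduce

Conflict in state I5:
  Shift-reduce conflict between [B → c B E .] and [E → E . - B]
So the grammar is NOT LR(0).

Answer: No. Shift-reduce conflict between [B → c B E .] and [E → E . - B]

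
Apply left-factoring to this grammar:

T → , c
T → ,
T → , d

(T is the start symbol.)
Left-factoring transforms A → αβ₁ | αβ₂ into A → αA' and A' → β₁ | β₂
(α is the longest common prefix among the alternatives). Repeat until
no nonterminal has two alternatives with a common prefix.

Round 1: T has alternatives sharing prefix ','. Introduce T': T → , T'
  Add: T' → c
  Add: T' → ε
  Add: T' → d

No remaining common prefixes — done.

Resulting grammar:
T → , T'
T' → c
T' → ε
T' → d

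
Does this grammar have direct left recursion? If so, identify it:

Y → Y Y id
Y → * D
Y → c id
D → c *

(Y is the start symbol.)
Direct left recursion occurs when N → N α for some non-terminal N (the right-hand side begins with the left-hand side itself).

Y → Y Y id: LEFT RECURSIVE (starts with Y)
Y → * D: starts with '*'
Y → c id: starts with c
D → c *: starts with c

The grammar has direct left recursion on: Y.

Answer: Yes, Y is left-recursive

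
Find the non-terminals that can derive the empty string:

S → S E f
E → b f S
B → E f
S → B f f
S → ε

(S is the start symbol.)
{ 'S' }

ε-productions: S → ε
So S is immediately nullable.
No further non-terminal can be added: every production for the remaining non-terminals contains a terminal or a non-nullable non-terminal.
Nullable = { 'S' }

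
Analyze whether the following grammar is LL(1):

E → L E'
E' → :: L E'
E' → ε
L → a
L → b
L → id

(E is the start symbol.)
Yes, the grammar is LL(1).

Relevant sets:
  FOLLOW(E') = { $ }

For E':
  PREDICT(E' → :: L E') = { '::' }
  PREDICT(E' → ε) = { $ }
For L:
  PREDICT(L → a) = { 'a' }
  PREDICT(L → b) = { 'b' }
  PREDICT(L → id) = { 'id' }
E has a single production, so nothing to check there.

All predict sets are disjoint. The grammar IS LL(1).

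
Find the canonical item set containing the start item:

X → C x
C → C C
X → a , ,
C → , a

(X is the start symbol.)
{ [C → . , a], [C → . C C], [X → . C x], [X → . a , ,], [X' → . X] }

First, augment the grammar with X' → X
I₀ = CLOSURE({ [X' → . X] }):
  [X' → . X] has the dot before X: add [X → . C x], [X → . a , ,]
  [X → . C x] has the dot before C: add [C → . C C], [C → . , a]
No further items can be added.

I₀ = { [C → . , a], [C → . C C], [X → . C x], [X → . a , ,], [X' → . X] }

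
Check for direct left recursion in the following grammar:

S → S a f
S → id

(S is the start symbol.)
Direct left recursion occurs when N → N α for some non-terminal N (the right-hand side begins with the left-hand side itself).

S → S a f: LEFT RECURSIVE (starts with S)
S → id: starts with id

The grammar has direct left recursion on: S.

Answer: Yes, S is left-recursive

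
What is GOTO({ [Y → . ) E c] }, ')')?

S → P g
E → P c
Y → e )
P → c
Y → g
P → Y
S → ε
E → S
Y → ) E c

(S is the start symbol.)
GOTO(I, ')') = CLOSURE({ [A → αX.β] : [A → α.Xβ] ∈ I, X = ')' })

Items with dot before ')', with the dot advanced:
  [Y → . ) E c] → [Y → ) . E c]
Closure of the advanced items:
  [Y → ) . E c] has the dot before E: add [E → . P c], [E → . S]
  [E → . P c] has the dot before P: add [P → . c], [P → . Y]
  [E → . S] has the dot before S: add [S → . P g], [S → .]
  [P → . Y] has the dot before Y: add [Y → . e )], [Y → . g], [Y → . ) E c]

GOTO = { [E → . P c], [E → . S], [P → . Y], [P → . c], [S → . P g], [S → .], [Y → ) . E c], [Y → . ) E c], [Y → . e )], [Y → . g] }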